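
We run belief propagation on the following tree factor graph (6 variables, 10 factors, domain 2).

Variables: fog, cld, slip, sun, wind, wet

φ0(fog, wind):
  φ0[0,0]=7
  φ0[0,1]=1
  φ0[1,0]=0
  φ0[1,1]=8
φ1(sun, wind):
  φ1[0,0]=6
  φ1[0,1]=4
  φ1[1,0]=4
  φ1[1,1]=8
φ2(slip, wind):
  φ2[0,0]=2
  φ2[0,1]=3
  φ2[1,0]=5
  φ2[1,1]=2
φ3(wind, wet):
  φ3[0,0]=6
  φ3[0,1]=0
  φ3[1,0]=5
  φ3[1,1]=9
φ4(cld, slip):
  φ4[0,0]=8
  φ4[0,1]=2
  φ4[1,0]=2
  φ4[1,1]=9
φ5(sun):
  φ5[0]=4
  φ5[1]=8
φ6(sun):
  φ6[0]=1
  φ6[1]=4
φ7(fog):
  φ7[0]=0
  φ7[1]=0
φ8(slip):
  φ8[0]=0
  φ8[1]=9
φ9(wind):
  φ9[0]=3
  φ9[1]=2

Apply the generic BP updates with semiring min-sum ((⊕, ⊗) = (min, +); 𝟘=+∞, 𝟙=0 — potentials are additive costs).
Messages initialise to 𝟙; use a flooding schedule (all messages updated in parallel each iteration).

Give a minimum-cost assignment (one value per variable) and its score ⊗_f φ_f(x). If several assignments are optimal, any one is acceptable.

init: all messages = 𝟙 over 2 values
r1 m[φ0→fog] = [1, 0]
r1 m[φ0→wind] = [0, 1]
r1 m[φ1→sun] = [4, 4]
r1 m[φ1→wind] = [4, 4]
r1 m[φ2→slip] = [2, 2]
r1 m[φ2→wind] = [2, 2]
r1 m[φ3→wind] = [0, 5]
r1 m[φ3→wet] = [5, 0]
r1 m[φ4→cld] = [2, 2]
r1 m[φ4→slip] = [2, 2]
r1 m[φ5→sun] = [4, 8]
r1 m[φ6→sun] = [1, 4]
r1 m[φ7→fog] = [0, 0]
r1 m[φ8→slip] = [0, 9]
r1 m[φ9→wind] = [3, 2]
r1 m[fog→φ0] = [0, 0]
r1 m[fog→φ7] = [0, 0]
r1 m[cld→φ4] = [0, 0]
r1 m[slip→φ2] = [0, 0]
r1 m[slip→φ4] = [0, 0]
r1 m[slip→φ8] = [0, 0]
r1 m[sun→φ1] = [0, 0]
r1 m[sun→φ5] = [0, 0]
r1 m[sun→φ6] = [0, 0]
r1 m[wind→φ0] = [0, 0]
r1 m[wind→φ1] = [0, 0]
r1 m[wind→φ2] = [0, 0]
r1 m[wind→φ3] = [0, 0]
r1 m[wind→φ9] = [0, 0]
r1 m[wet→φ3] = [0, 0]
r2 m[φ0→fog] = [1, 0]
r2 m[φ0→wind] = [0, 1]
r2 m[φ1→sun] = [4, 4]
r2 m[φ1→wind] = [4, 4]
r2 m[φ2→slip] = [2, 2]
r2 m[φ2→wind] = [2, 2]
r2 m[φ3→wind] = [0, 5]
r2 m[φ3→wet] = [5, 0]
r2 m[φ4→cld] = [2, 2]
r2 m[φ4→slip] = [2, 2]
r2 m[φ5→sun] = [4, 8]
r2 m[φ6→sun] = [1, 4]
r2 m[φ7→fog] = [0, 0]
r2 m[φ8→slip] = [0, 9]
r2 m[φ9→wind] = [3, 2]
r2 m[fog→φ0] = [0, 0]
r2 m[fog→φ7] = [1, 0]
r2 m[cld→φ4] = [0, 0]
r2 m[slip→φ2] = [2, 11]
r2 m[slip→φ4] = [2, 11]
r2 m[slip→φ8] = [4, 4]
r2 m[sun→φ1] = [5, 12]
r2 m[sun→φ5] = [5, 8]
r2 m[sun→φ6] = [8, 12]
r2 m[wind→φ0] = [9, 13]
r2 m[wind→φ1] = [5, 10]
r2 m[wind→φ2] = [7, 12]
r2 m[wind→φ3] = [9, 9]
r2 m[wind→φ9] = [6, 12]
r2 m[wet→φ3] = [0, 0]
r3 m[φ0→fog] = [14, 9]
r3 m[φ0→wind] = [0, 1]
r3 m[φ1→sun] = [11, 9]
r3 m[φ1→wind] = [11, 9]
r3 m[φ2→slip] = [9, 12]
r3 m[φ2→wind] = [4, 5]
r3 m[φ3→wind] = [0, 5]
r3 m[φ3→wet] = [14, 9]
r3 m[φ4→cld] = [10, 4]
r3 m[φ4→slip] = [2, 2]
r3 m[φ5→sun] = [4, 8]
r3 m[φ6→sun] = [1, 4]
r3 m[φ7→fog] = [0, 0]
r3 m[φ8→slip] = [0, 9]
r3 m[φ9→wind] = [3, 2]
r3 m[fog→φ0] = [0, 0]
r3 m[fog→φ7] = [1, 0]
r3 m[cld→φ4] = [0, 0]
r3 m[slip→φ2] = [2, 11]
r3 m[slip→φ4] = [2, 11]
r3 m[slip→φ8] = [4, 4]
r3 m[sun→φ1] = [5, 12]
r3 m[sun→φ5] = [5, 8]
r3 m[sun→φ6] = [8, 12]
r3 m[wind→φ0] = [9, 13]
r3 m[wind→φ1] = [5, 10]
r3 m[wind→φ2] = [7, 12]
r3 m[wind→φ3] = [9, 9]
r3 m[wind→φ9] = [6, 12]
r3 m[wet→φ3] = [0, 0]
r4 m[φ0→fog] = [14, 9]
r4 m[φ0→wind] = [0, 1]
r4 m[φ1→sun] = [11, 9]
r4 m[φ1→wind] = [11, 9]
r4 m[φ2→slip] = [9, 12]
r4 m[φ2→wind] = [4, 5]
r4 m[φ3→wind] = [0, 5]
r4 m[φ3→wet] = [14, 9]
r4 m[φ4→cld] = [10, 4]
r4 m[φ4→slip] = [2, 2]
r4 m[φ5→sun] = [4, 8]
r4 m[φ6→sun] = [1, 4]
r4 m[φ7→fog] = [0, 0]
r4 m[φ8→slip] = [0, 9]
r4 m[φ9→wind] = [3, 2]
r4 m[fog→φ0] = [0, 0]
r4 m[fog→φ7] = [14, 9]
r4 m[cld→φ4] = [0, 0]
r4 m[slip→φ2] = [2, 11]
r4 m[slip→φ4] = [9, 21]
r4 m[slip→φ8] = [11, 14]
r4 m[sun→φ1] = [5, 12]
r4 m[sun→φ5] = [12, 13]
r4 m[sun→φ6] = [15, 17]
r4 m[wind→φ0] = [18, 21]
r4 m[wind→φ1] = [7, 13]
r4 m[wind→φ2] = [14, 17]
r4 m[wind→φ3] = [18, 17]
r4 m[wind→φ9] = [15, 20]
r4 m[wet→φ3] = [0, 0]
r5 m[φ0→fog] = [22, 18]
r5 m[φ0→wind] = [0, 1]
r5 m[φ1→sun] = [13, 11]
r5 m[φ1→wind] = [11, 9]
r5 m[φ2→slip] = [16, 19]
r5 m[φ2→wind] = [4, 5]
r5 m[φ3→wind] = [0, 5]
r5 m[φ3→wet] = [22, 18]
r5 m[φ4→cld] = [17, 11]
r5 m[φ4→slip] = [2, 2]
r5 m[φ5→sun] = [4, 8]
r5 m[φ6→sun] = [1, 4]
r5 m[φ7→fog] = [0, 0]
r5 m[φ8→slip] = [0, 9]
r5 m[φ9→wind] = [3, 2]
r5 m[fog→φ0] = [0, 0]
r5 m[fog→φ7] = [14, 9]
r5 m[cld→φ4] = [0, 0]
r5 m[slip→φ2] = [2, 11]
r5 m[slip→φ4] = [9, 21]
r5 m[slip→φ8] = [11, 14]
r5 m[sun→φ1] = [5, 12]
r5 m[sun→φ5] = [12, 13]
r5 m[sun→φ6] = [15, 17]
r5 m[wind→φ0] = [18, 21]
r5 m[wind→φ1] = [7, 13]
r5 m[wind→φ2] = [14, 17]
r5 m[wind→φ3] = [18, 17]
r5 m[wind→φ9] = [15, 20]
r5 m[wet→φ3] = [0, 0]
r6 m[φ0→fog] = [22, 18]
r6 m[φ0→wind] = [0, 1]
r6 m[φ1→sun] = [13, 11]
r6 m[φ1→wind] = [11, 9]
r6 m[φ2→slip] = [16, 19]
r6 m[φ2→wind] = [4, 5]
r6 m[φ3→wind] = [0, 5]
r6 m[φ3→wet] = [22, 18]
r6 m[φ4→cld] = [17, 11]
r6 m[φ4→slip] = [2, 2]
r6 m[φ5→sun] = [4, 8]
r6 m[φ6→sun] = [1, 4]
r6 m[φ7→fog] = [0, 0]
r6 m[φ8→slip] = [0, 9]
r6 m[φ9→wind] = [3, 2]
r6 m[fog→φ0] = [0, 0]
r6 m[fog→φ7] = [22, 18]
r6 m[cld→φ4] = [0, 0]
r6 m[slip→φ2] = [2, 11]
r6 m[slip→φ4] = [16, 28]
r6 m[slip→φ8] = [18, 21]
r6 m[sun→φ1] = [5, 12]
r6 m[sun→φ5] = [14, 15]
r6 m[sun→φ6] = [17, 19]
r6 m[wind→φ0] = [18, 21]
r6 m[wind→φ1] = [7, 13]
r6 m[wind→φ2] = [14, 17]
r6 m[wind→φ3] = [18, 17]
r6 m[wind→φ9] = [15, 20]
r6 m[wet→φ3] = [0, 0]
r7 m[φ0→fog] = [22, 18]
r7 m[φ0→wind] = [0, 1]
r7 m[φ1→sun] = [13, 11]
r7 m[φ1→wind] = [11, 9]
r7 m[φ2→slip] = [16, 19]
r7 m[φ2→wind] = [4, 5]
r7 m[φ3→wind] = [0, 5]
r7 m[φ3→wet] = [22, 18]
r7 m[φ4→cld] = [24, 18]
r7 m[φ4→slip] = [2, 2]
r7 m[φ5→sun] = [4, 8]
r7 m[φ6→sun] = [1, 4]
r7 m[φ7→fog] = [0, 0]
r7 m[φ8→slip] = [0, 9]
r7 m[φ9→wind] = [3, 2]
r7 m[fog→φ0] = [0, 0]
r7 m[fog→φ7] = [22, 18]
r7 m[cld→φ4] = [0, 0]
r7 m[slip→φ2] = [2, 11]
r7 m[slip→φ4] = [16, 28]
r7 m[slip→φ8] = [18, 21]
r7 m[sun→φ1] = [5, 12]
r7 m[sun→φ5] = [14, 15]
r7 m[sun→φ6] = [17, 19]
r7 m[wind→φ0] = [18, 21]
r7 m[wind→φ1] = [7, 13]
r7 m[wind→φ2] = [14, 17]
r7 m[wind→φ3] = [18, 17]
r7 m[wind→φ9] = [15, 20]
r7 m[wet→φ3] = [0, 0]
r8 m[φ0→fog] = [22, 18]
r8 m[φ0→wind] = [0, 1]
r8 m[φ1→sun] = [13, 11]
r8 m[φ1→wind] = [11, 9]
r8 m[φ2→slip] = [16, 19]
r8 m[φ2→wind] = [4, 5]
r8 m[φ3→wind] = [0, 5]
r8 m[φ3→wet] = [22, 18]
r8 m[φ4→cld] = [24, 18]
r8 m[φ4→slip] = [2, 2]
r8 m[φ5→sun] = [4, 8]
r8 m[φ6→sun] = [1, 4]
r8 m[φ7→fog] = [0, 0]
r8 m[φ8→slip] = [0, 9]
r8 m[φ9→wind] = [3, 2]
r8 m[fog→φ0] = [0, 0]
r8 m[fog→φ7] = [22, 18]
r8 m[cld→φ4] = [0, 0]
r8 m[slip→φ2] = [2, 11]
r8 m[slip→φ4] = [16, 28]
r8 m[slip→φ8] = [18, 21]
r8 m[sun→φ1] = [5, 12]
r8 m[sun→φ5] = [14, 15]
r8 m[sun→φ6] = [17, 19]
r8 m[wind→φ0] = [18, 21]
r8 m[wind→φ1] = [7, 13]
r8 m[wind→φ2] = [14, 17]
r8 m[wind→φ3] = [18, 17]
r8 m[wind→φ9] = [15, 20]
r8 m[wet→φ3] = [0, 0]
fixed point reached at round 8
traceback from fog: (fog=1, cld=1, slip=0, sun=0, wind=0, wet=1), score=18

assignment: (fog=1, cld=1, slip=0, sun=0, wind=0, wet=1); score = 18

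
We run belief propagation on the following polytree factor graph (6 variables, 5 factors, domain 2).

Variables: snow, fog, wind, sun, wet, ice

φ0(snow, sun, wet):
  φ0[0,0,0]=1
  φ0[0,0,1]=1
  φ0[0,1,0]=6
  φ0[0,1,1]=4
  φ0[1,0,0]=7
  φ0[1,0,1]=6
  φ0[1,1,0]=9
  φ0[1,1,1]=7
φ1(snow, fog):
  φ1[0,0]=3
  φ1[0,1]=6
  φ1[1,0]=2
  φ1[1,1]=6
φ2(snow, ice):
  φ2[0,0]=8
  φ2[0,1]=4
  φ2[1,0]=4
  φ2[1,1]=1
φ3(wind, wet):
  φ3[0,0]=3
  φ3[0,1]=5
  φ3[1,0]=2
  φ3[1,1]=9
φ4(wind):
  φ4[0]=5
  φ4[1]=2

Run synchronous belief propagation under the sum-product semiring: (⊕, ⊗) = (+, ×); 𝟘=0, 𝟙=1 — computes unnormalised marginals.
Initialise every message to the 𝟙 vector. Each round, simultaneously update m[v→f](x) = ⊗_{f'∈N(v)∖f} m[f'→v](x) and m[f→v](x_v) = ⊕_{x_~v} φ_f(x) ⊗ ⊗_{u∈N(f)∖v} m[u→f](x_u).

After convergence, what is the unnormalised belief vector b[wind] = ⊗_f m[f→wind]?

b[wind] = [47440, 24664]

init: all messages = 𝟙 over 2 values
r1 m[φ0→snow] = [12, 29]
r1 m[φ0→sun] = [15, 26]
r1 m[φ0→wet] = [23, 18]
r1 m[φ1→snow] = [9, 8]
r1 m[φ1→fog] = [5, 12]
r1 m[φ2→snow] = [12, 5]
r1 m[φ2→ice] = [12, 5]
r1 m[φ3→wind] = [8, 11]
r1 m[φ3→wet] = [5, 14]
r1 m[φ4→wind] = [5, 2]
r1 m[snow→φ0] = [1, 1]
r1 m[snow→φ1] = [1, 1]
r1 m[snow→φ2] = [1, 1]
r1 m[fog→φ1] = [1, 1]
r1 m[wind→φ3] = [1, 1]
r1 m[wind→φ4] = [1, 1]
r1 m[sun→φ0] = [1, 1]
r1 m[wet→φ0] = [1, 1]
r1 m[wet→φ3] = [1, 1]
r1 m[ice→φ2] = [1, 1]
r2 m[φ0→snow] = [12, 29]
r2 m[φ0→sun] = [15, 26]
r2 m[φ0→wet] = [23, 18]
r2 m[φ1→snow] = [9, 8]
r2 m[φ1→fog] = [5, 12]
r2 m[φ2→snow] = [12, 5]
r2 m[φ2→ice] = [12, 5]
r2 m[φ3→wind] = [8, 11]
r2 m[φ3→wet] = [5, 14]
r2 m[φ4→wind] = [5, 2]
r2 m[snow→φ0] = [108, 40]
r2 m[snow→φ1] = [144, 145]
r2 m[snow→φ2] = [108, 232]
r2 m[fog→φ1] = [1, 1]
r2 m[wind→φ3] = [5, 2]
r2 m[wind→φ4] = [8, 11]
r2 m[sun→φ0] = [1, 1]
r2 m[wet→φ0] = [5, 14]
r2 m[wet→φ3] = [23, 18]
r2 m[ice→φ2] = [1, 1]
r3 m[φ0→snow] = [105, 262]
r3 m[φ0→sun] = [6812, 15008]
r3 m[φ0→wet] = [1396, 1060]
r3 m[φ1→snow] = [9, 8]
r3 m[φ1→fog] = [722, 1734]
r3 m[φ2→snow] = [12, 5]
r3 m[φ2→ice] = [1792, 664]
r3 m[φ3→wind] = [159, 208]
r3 m[φ3→wet] = [19, 43]
r3 m[φ4→wind] = [5, 2]
r3 m[snow→φ0] = [108, 40]
r3 m[snow→φ1] = [144, 145]
r3 m[snow→φ2] = [108, 232]
r3 m[fog→φ1] = [1, 1]
r3 m[wind→φ3] = [5, 2]
r3 m[wind→φ4] = [8, 11]
r3 m[sun→φ0] = [1, 1]
r3 m[wet→φ0] = [5, 14]
r3 m[wet→φ3] = [23, 18]
r3 m[ice→φ2] = [1, 1]
r4 m[φ0→snow] = [105, 262]
r4 m[φ0→sun] = [6812, 15008]
r4 m[φ0→wet] = [1396, 1060]
r4 m[φ1→snow] = [9, 8]
r4 m[φ1→fog] = [722, 1734]
r4 m[φ2→snow] = [12, 5]
r4 m[φ2→ice] = [1792, 664]
r4 m[φ3→wind] = [159, 208]
r4 m[φ3→wet] = [19, 43]
r4 m[φ4→wind] = [5, 2]
r4 m[snow→φ0] = [108, 40]
r4 m[snow→φ1] = [1260, 1310]
r4 m[snow→φ2] = [945, 2096]
r4 m[fog→φ1] = [1, 1]
r4 m[wind→φ3] = [5, 2]
r4 m[wind→φ4] = [159, 208]
r4 m[sun→φ0] = [1, 1]
r4 m[wet→φ0] = [19, 43]
r4 m[wet→φ3] = [1396, 1060]
r4 m[ice→φ2] = [1, 1]
r5 m[φ0→snow] = [348, 863]
r5 m[φ0→sun] = [22336, 49768]
r5 m[φ0→wet] = [1396, 1060]
r5 m[φ1→snow] = [9, 8]
r5 m[φ1→fog] = [6400, 15420]
r5 m[φ2→snow] = [12, 5]
r5 m[φ2→ice] = [15944, 5876]
r5 m[φ3→wind] = [9488, 12332]
r5 m[φ3→wet] = [19, 43]
r5 m[φ4→wind] = [5, 2]
r5 m[snow→φ0] = [108, 40]
r5 m[snow→φ1] = [1260, 1310]
r5 m[snow→φ2] = [945, 2096]
r5 m[fog→φ1] = [1, 1]
r5 m[wind→φ3] = [5, 2]
r5 m[wind→φ4] = [159, 208]
r5 m[sun→φ0] = [1, 1]
r5 m[wet→φ0] = [19, 43]
r5 m[wet→φ3] = [1396, 1060]
r5 m[ice→φ2] = [1, 1]
r6 m[φ0→snow] = [348, 863]
r6 m[φ0→sun] = [22336, 49768]
r6 m[φ0→wet] = [1396, 1060]
r6 m[φ1→snow] = [9, 8]
r6 m[φ1→fog] = [6400, 15420]
r6 m[φ2→snow] = [12, 5]
r6 m[φ2→ice] = [15944, 5876]
r6 m[φ3→wind] = [9488, 12332]
r6 m[φ3→wet] = [19, 43]
r6 m[φ4→wind] = [5, 2]
r6 m[snow→φ0] = [108, 40]
r6 m[snow→φ1] = [4176, 4315]
r6 m[snow→φ2] = [3132, 6904]
r6 m[fog→φ1] = [1, 1]
r6 m[wind→φ3] = [5, 2]
r6 m[wind→φ4] = [9488, 12332]
r6 m[sun→φ0] = [1, 1]
r6 m[wet→φ0] = [19, 43]
r6 m[wet→φ3] = [1396, 1060]
r6 m[ice→φ2] = [1, 1]
r7 m[φ0→snow] = [348, 863]
r7 m[φ0→sun] = [22336, 49768]
r7 m[φ0→wet] = [1396, 1060]
r7 m[φ1→snow] = [9, 8]
r7 m[φ1→fog] = [21158, 50946]
r7 m[φ2→snow] = [12, 5]
r7 m[φ2→ice] = [52672, 19432]
r7 m[φ3→wind] = [9488, 12332]
r7 m[φ3→wet] = [19, 43]
r7 m[φ4→wind] = [5, 2]
r7 m[snow→φ0] = [108, 40]
r7 m[snow→φ1] = [4176, 4315]
r7 m[snow→φ2] = [3132, 6904]
r7 m[fog→φ1] = [1, 1]
r7 m[wind→φ3] = [5, 2]
r7 m[wind→φ4] = [9488, 12332]
r7 m[sun→φ0] = [1, 1]
r7 m[wet→φ0] = [19, 43]
r7 m[wet→φ3] = [1396, 1060]
r7 m[ice→φ2] = [1, 1]
r8 m[φ0→snow] = [348, 863]
r8 m[φ0→sun] = [22336, 49768]
r8 m[φ0→wet] = [1396, 1060]
r8 m[φ1→snow] = [9, 8]
r8 m[φ1→fog] = [21158, 50946]
r8 m[φ2→snow] = [12, 5]
r8 m[φ2→ice] = [52672, 19432]
r8 m[φ3→wind] = [9488, 12332]
r8 m[φ3→wet] = [19, 43]
r8 m[φ4→wind] = [5, 2]
r8 m[snow→φ0] = [108, 40]
r8 m[snow→φ1] = [4176, 4315]
r8 m[snow→φ2] = [3132, 6904]
r8 m[fog→φ1] = [1, 1]
r8 m[wind→φ3] = [5, 2]
r8 m[wind→φ4] = [9488, 12332]
r8 m[sun→φ0] = [1, 1]
r8 m[wet→φ0] = [19, 43]
r8 m[wet→φ3] = [1396, 1060]
r8 m[ice→φ2] = [1, 1]
fixed point reached at round 8
b[wind] = ⊗ incoming = [47440, 24664]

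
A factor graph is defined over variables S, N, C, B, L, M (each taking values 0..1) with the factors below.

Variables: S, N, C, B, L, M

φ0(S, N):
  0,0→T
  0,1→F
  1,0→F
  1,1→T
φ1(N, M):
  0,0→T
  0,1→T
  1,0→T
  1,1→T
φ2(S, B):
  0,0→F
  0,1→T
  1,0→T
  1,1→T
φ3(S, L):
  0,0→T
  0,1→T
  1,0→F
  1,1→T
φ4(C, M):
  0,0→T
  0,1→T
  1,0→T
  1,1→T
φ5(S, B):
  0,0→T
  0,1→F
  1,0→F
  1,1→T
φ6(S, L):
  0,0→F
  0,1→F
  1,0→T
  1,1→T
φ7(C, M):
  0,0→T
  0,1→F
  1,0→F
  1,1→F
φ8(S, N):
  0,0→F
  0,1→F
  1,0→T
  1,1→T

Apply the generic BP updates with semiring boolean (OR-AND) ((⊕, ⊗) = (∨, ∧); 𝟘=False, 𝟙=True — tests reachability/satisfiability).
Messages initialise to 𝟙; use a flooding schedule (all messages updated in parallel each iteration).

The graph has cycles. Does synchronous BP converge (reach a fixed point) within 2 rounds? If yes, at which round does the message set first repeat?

NOT CONVERGED within 2 rounds

init: all messages = 𝟙 over 2 values
r1 m[φ0→S] = [T, T]
r1 m[φ0→N] = [T, T]
r1 m[φ1→N] = [T, T]
r1 m[φ1→M] = [T, T]
r1 m[φ2→S] = [T, T]
r1 m[φ2→B] = [T, T]
r1 m[φ3→S] = [T, T]
r1 m[φ3→L] = [T, T]
r1 m[φ4→C] = [T, T]
r1 m[φ4→M] = [T, T]
r1 m[φ5→S] = [T, T]
r1 m[φ5→B] = [T, T]
r1 m[φ6→S] = [F, T]
r1 m[φ6→L] = [T, T]
r1 m[φ7→C] = [T, F]
r1 m[φ7→M] = [T, F]
r1 m[φ8→S] = [F, T]
r1 m[φ8→N] = [T, T]
r1 m[S→φ0] = [T, T]
r1 m[S→φ2] = [T, T]
r1 m[S→φ3] = [T, T]
r1 m[S→φ5] = [T, T]
r1 m[S→φ6] = [T, T]
r1 m[S→φ8] = [T, T]
r1 m[N→φ0] = [T, T]
r1 m[N→φ1] = [T, T]
r1 m[N→φ8] = [T, T]
r1 m[C→φ4] = [T, T]
r1 m[C→φ7] = [T, T]
r1 m[B→φ2] = [T, T]
r1 m[B→φ5] = [T, T]
r1 m[L→φ3] = [T, T]
r1 m[L→φ6] = [T, T]
r1 m[M→φ1] = [T, T]
r1 m[M→φ4] = [T, T]
r1 m[M→φ7] = [T, T]
r2 m[φ0→S] = [T, T]
r2 m[φ0→N] = [T, T]
r2 m[φ1→N] = [T, T]
r2 m[φ1→M] = [T, T]
r2 m[φ2→S] = [T, T]
r2 m[φ2→B] = [T, T]
r2 m[φ3→S] = [T, T]
r2 m[φ3→L] = [T, T]
r2 m[φ4→C] = [T, T]
r2 m[φ4→M] = [T, T]
r2 m[φ5→S] = [T, T]
r2 m[φ5→B] = [T, T]
r2 m[φ6→S] = [F, T]
r2 m[φ6→L] = [T, T]
r2 m[φ7→C] = [T, F]
r2 m[φ7→M] = [T, F]
r2 m[φ8→S] = [F, T]
r2 m[φ8→N] = [T, T]
r2 m[S→φ0] = [F, T]
r2 m[S→φ2] = [F, T]
r2 m[S→φ3] = [F, T]
r2 m[S→φ5] = [F, T]
r2 m[S→φ6] = [F, T]
r2 m[S→φ8] = [F, T]
r2 m[N→φ0] = [T, T]
r2 m[N→φ1] = [T, T]
r2 m[N→φ8] = [T, T]
r2 m[C→φ4] = [T, F]
r2 m[C→φ7] = [T, T]
r2 m[B→φ2] = [T, T]
r2 m[B→φ5] = [T, T]
r2 m[L→φ3] = [T, T]
r2 m[L→φ6] = [T, T]
r2 m[M→φ1] = [T, F]
r2 m[M→φ4] = [T, F]
r2 m[M→φ7] = [T, T]
no fixed point within 2 rounds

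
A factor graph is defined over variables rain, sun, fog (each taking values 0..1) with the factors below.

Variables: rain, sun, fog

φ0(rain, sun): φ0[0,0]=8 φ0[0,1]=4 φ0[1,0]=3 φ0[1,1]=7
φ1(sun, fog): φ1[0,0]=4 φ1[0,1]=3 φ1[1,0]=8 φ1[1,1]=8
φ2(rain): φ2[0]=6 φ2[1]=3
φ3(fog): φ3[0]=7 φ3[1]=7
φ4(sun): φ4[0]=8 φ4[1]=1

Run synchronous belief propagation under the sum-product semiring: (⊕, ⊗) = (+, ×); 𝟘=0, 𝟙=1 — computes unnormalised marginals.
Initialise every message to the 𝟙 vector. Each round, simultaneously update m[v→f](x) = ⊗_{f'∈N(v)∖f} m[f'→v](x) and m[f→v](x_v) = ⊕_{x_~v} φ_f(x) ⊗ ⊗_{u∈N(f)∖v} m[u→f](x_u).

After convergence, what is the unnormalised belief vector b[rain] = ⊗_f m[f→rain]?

init: all messages = 𝟙 over 2 values
r1 m[φ0→rain] = [12, 10]
r1 m[φ0→sun] = [11, 11]
r1 m[φ1→sun] = [7, 16]
r1 m[φ1→fog] = [12, 11]
r1 m[φ2→rain] = [6, 3]
r1 m[φ3→fog] = [7, 7]
r1 m[φ4→sun] = [8, 1]
r1 m[rain→φ0] = [1, 1]
r1 m[rain→φ2] = [1, 1]
r1 m[sun→φ0] = [1, 1]
r1 m[sun→φ1] = [1, 1]
r1 m[sun→φ4] = [1, 1]
r1 m[fog→φ1] = [1, 1]
r1 m[fog→φ3] = [1, 1]
r2 m[φ0→rain] = [12, 10]
r2 m[φ0→sun] = [11, 11]
r2 m[φ1→sun] = [7, 16]
r2 m[φ1→fog] = [12, 11]
r2 m[φ2→rain] = [6, 3]
r2 m[φ3→fog] = [7, 7]
r2 m[φ4→sun] = [8, 1]
r2 m[rain→φ0] = [6, 3]
r2 m[rain→φ2] = [12, 10]
r2 m[sun→φ0] = [56, 16]
r2 m[sun→φ1] = [88, 11]
r2 m[sun→φ4] = [77, 176]
r2 m[fog→φ1] = [7, 7]
r2 m[fog→φ3] = [12, 11]
r3 m[φ0→rain] = [512, 280]
r3 m[φ0→sun] = [57, 45]
r3 m[φ1→sun] = [49, 112]
r3 m[φ1→fog] = [440, 352]
r3 m[φ2→rain] = [6, 3]
r3 m[φ3→fog] = [7, 7]
r3 m[φ4→sun] = [8, 1]
r3 m[rain→φ0] = [6, 3]
r3 m[rain→φ2] = [12, 10]
r3 m[sun→φ0] = [56, 16]
r3 m[sun→φ1] = [88, 11]
r3 m[sun→φ4] = [77, 176]
r3 m[fog→φ1] = [7, 7]
r3 m[fog→φ3] = [12, 11]
r4 m[φ0→rain] = [512, 280]
r4 m[φ0→sun] = [57, 45]
r4 m[φ1→sun] = [49, 112]
r4 m[φ1→fog] = [440, 352]
r4 m[φ2→rain] = [6, 3]
r4 m[φ3→fog] = [7, 7]
r4 m[φ4→sun] = [8, 1]
r4 m[rain→φ0] = [6, 3]
r4 m[rain→φ2] = [512, 280]
r4 m[sun→φ0] = [392, 112]
r4 m[sun→φ1] = [456, 45]
r4 m[sun→φ4] = [2793, 5040]
r4 m[fog→φ1] = [7, 7]
r4 m[fog→φ3] = [440, 352]
r5 m[φ0→rain] = [3584, 1960]
r5 m[φ0→sun] = [57, 45]
r5 m[φ1→sun] = [49, 112]
r5 m[φ1→fog] = [2184, 1728]
r5 m[φ2→rain] = [6, 3]
r5 m[φ3→fog] = [7, 7]
r5 m[φ4→sun] = [8, 1]
r5 m[rain→φ0] = [6, 3]
r5 m[rain→φ2] = [512, 280]
r5 m[sun→φ0] = [392, 112]
r5 m[sun→φ1] = [456, 45]
r5 m[sun→φ4] = [2793, 5040]
r5 m[fog→φ1] = [7, 7]
r5 m[fog→φ3] = [440, 352]
r6 m[φ0→rain] = [3584, 1960]
r6 m[φ0→sun] = [57, 45]
r6 m[φ1→sun] = [49, 112]
r6 m[φ1→fog] = [2184, 1728]
r6 m[φ2→rain] = [6, 3]
r6 m[φ3→fog] = [7, 7]
r6 m[φ4→sun] = [8, 1]
r6 m[rain→φ0] = [6, 3]
r6 m[rain→φ2] = [3584, 1960]
r6 m[sun→φ0] = [392, 112]
r6 m[sun→φ1] = [456, 45]
r6 m[sun→φ4] = [2793, 5040]
r6 m[fog→φ1] = [7, 7]
r6 m[fog→φ3] = [2184, 1728]
r7 m[φ0→rain] = [3584, 1960]
r7 m[φ0→sun] = [57, 45]
r7 m[φ1→sun] = [49, 112]
r7 m[φ1→fog] = [2184, 1728]
r7 m[φ2→rain] = [6, 3]
r7 m[φ3→fog] = [7, 7]
r7 m[φ4→sun] = [8, 1]
r7 m[rain→φ0] = [6, 3]
r7 m[rain→φ2] = [3584, 1960]
r7 m[sun→φ0] = [392, 112]
r7 m[sun→φ1] = [456, 45]
r7 m[sun→φ4] = [2793, 5040]
r7 m[fog→φ1] = [7, 7]
r7 m[fog→φ3] = [2184, 1728]
fixed point reached at round 7
b[rain] = ⊗ incoming = [21504, 5880]

b[rain] = [21504, 5880]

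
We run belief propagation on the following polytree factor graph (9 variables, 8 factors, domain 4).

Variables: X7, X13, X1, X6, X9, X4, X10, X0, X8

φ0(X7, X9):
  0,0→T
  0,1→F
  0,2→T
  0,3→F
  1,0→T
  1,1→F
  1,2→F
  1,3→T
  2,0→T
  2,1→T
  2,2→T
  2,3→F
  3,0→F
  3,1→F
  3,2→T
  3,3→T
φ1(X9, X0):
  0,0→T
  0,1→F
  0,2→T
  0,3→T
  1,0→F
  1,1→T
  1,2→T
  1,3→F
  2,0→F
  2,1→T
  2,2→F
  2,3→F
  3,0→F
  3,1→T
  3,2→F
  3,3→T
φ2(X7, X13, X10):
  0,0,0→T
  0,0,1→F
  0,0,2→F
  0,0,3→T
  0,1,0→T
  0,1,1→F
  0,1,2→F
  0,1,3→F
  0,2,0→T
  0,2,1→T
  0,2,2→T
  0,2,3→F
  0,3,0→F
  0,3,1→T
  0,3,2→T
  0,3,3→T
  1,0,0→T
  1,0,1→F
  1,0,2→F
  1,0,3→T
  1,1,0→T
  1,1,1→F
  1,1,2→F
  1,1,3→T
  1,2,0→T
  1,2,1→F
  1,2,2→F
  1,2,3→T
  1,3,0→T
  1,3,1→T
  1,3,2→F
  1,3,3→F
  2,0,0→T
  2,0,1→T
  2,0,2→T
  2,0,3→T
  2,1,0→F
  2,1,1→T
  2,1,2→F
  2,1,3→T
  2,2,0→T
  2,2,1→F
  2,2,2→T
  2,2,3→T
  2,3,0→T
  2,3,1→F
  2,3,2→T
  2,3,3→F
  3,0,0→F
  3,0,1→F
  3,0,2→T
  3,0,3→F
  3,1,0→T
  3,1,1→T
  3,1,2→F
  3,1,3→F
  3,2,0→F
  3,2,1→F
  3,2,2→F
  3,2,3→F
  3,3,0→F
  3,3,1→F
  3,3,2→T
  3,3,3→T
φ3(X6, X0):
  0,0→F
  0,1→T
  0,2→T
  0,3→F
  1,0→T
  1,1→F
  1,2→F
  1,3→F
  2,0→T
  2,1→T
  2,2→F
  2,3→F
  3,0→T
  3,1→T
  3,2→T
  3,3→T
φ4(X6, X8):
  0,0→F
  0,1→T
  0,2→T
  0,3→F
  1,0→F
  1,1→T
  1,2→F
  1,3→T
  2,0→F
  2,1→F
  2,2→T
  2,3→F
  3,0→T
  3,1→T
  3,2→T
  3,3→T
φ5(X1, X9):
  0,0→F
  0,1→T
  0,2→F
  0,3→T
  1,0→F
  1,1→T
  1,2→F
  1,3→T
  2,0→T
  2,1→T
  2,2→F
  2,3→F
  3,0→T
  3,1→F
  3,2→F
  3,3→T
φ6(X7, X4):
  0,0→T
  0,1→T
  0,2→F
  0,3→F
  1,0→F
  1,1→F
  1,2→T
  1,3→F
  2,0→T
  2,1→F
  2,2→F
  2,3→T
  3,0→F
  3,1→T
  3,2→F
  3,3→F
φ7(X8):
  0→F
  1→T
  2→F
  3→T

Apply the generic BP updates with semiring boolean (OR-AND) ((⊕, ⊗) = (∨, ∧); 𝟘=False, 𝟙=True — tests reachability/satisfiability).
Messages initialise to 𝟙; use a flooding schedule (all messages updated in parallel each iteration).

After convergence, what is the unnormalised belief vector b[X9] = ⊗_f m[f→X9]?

init: all messages = 𝟙 over 4 values
r1 m[φ0→X7] = [T, T, T, T]
r1 m[φ0→X9] = [T, T, T, T]
r1 m[φ1→X9] = [T, T, T, T]
r1 m[φ1→X0] = [T, T, T, T]
r1 m[φ2→X7] = [T, T, T, T]
r1 m[φ2→X13] = [T, T, T, T]
r1 m[φ2→X10] = [T, T, T, T]
r1 m[φ3→X6] = [T, T, T, T]
r1 m[φ3→X0] = [T, T, T, T]
r1 m[φ4→X6] = [T, T, T, T]
r1 m[φ4→X8] = [T, T, T, T]
r1 m[φ5→X1] = [T, T, T, T]
r1 m[φ5→X9] = [T, T, F, T]
r1 m[φ6→X7] = [T, T, T, T]
r1 m[φ6→X4] = [T, T, T, T]
r1 m[φ7→X8] = [F, T, F, T]
r1 m[X7→φ0] = [T, T, T, T]
r1 m[X7→φ2] = [T, T, T, T]
r1 m[X7→φ6] = [T, T, T, T]
r1 m[X13→φ2] = [T, T, T, T]
r1 m[X1→φ5] = [T, T, T, T]
r1 m[X6→φ3] = [T, T, T, T]
r1 m[X6→φ4] = [T, T, T, T]
r1 m[X9→φ0] = [T, T, T, T]
r1 m[X9→φ1] = [T, T, T, T]
r1 m[X9→φ5] = [T, T, T, T]
r1 m[X4→φ6] = [T, T, T, T]
r1 m[X10→φ2] = [T, T, T, T]
r1 m[X0→φ1] = [T, T, T, T]
r1 m[X0→φ3] = [T, T, T, T]
r1 m[X8→φ4] = [T, T, T, T]
r1 m[X8→φ7] = [T, T, T, T]
r2 m[φ0→X7] = [T, T, T, T]
r2 m[φ0→X9] = [T, T, T, T]
r2 m[φ1→X9] = [T, T, T, T]
r2 m[φ1→X0] = [T, T, T, T]
r2 m[φ2→X7] = [T, T, T, T]
r2 m[φ2→X13] = [T, T, T, T]
r2 m[φ2→X10] = [T, T, T, T]
r2 m[φ3→X6] = [T, T, T, T]
r2 m[φ3→X0] = [T, T, T, T]
r2 m[φ4→X6] = [T, T, T, T]
r2 m[φ4→X8] = [T, T, T, T]
r2 m[φ5→X1] = [T, T, T, T]
r2 m[φ5→X9] = [T, T, F, T]
r2 m[φ6→X7] = [T, T, T, T]
r2 m[φ6→X4] = [T, T, T, T]
r2 m[φ7→X8] = [F, T, F, T]
r2 m[X7→φ0] = [T, T, T, T]
r2 m[X7→φ2] = [T, T, T, T]
r2 m[X7→φ6] = [T, T, T, T]
r2 m[X13→φ2] = [T, T, T, T]
r2 m[X1→φ5] = [T, T, T, T]
r2 m[X6→φ3] = [T, T, T, T]
r2 m[X6→φ4] = [T, T, T, T]
r2 m[X9→φ0] = [T, T, F, T]
r2 m[X9→φ1] = [T, T, F, T]
r2 m[X9→φ5] = [T, T, T, T]
r2 m[X4→φ6] = [T, T, T, T]
r2 m[X10→φ2] = [T, T, T, T]
r2 m[X0→φ1] = [T, T, T, T]
r2 m[X0→φ3] = [T, T, T, T]
r2 m[X8→φ4] = [F, T, F, T]
r2 m[X8→φ7] = [T, T, T, T]
r3 m[φ0→X7] = [T, T, T, T]
r3 m[φ0→X9] = [T, T, T, T]
r3 m[φ1→X9] = [T, T, T, T]
r3 m[φ1→X0] = [T, T, T, T]
r3 m[φ2→X7] = [T, T, T, T]
r3 m[φ2→X13] = [T, T, T, T]
r3 m[φ2→X10] = [T, T, T, T]
r3 m[φ3→X6] = [T, T, T, T]
r3 m[φ3→X0] = [T, T, T, T]
r3 m[φ4→X6] = [T, T, F, T]
r3 m[φ4→X8] = [T, T, T, T]
r3 m[φ5→X1] = [T, T, T, T]
r3 m[φ5→X9] = [T, T, F, T]
r3 m[φ6→X7] = [T, T, T, T]
r3 m[φ6→X4] = [T, T, T, T]
r3 m[φ7→X8] = [F, T, F, T]
r3 m[X7→φ0] = [T, T, T, T]
r3 m[X7→φ2] = [T, T, T, T]
r3 m[X7→φ6] = [T, T, T, T]
r3 m[X13→φ2] = [T, T, T, T]
r3 m[X1→φ5] = [T, T, T, T]
r3 m[X6→φ3] = [T, T, T, T]
r3 m[X6→φ4] = [T, T, T, T]
r3 m[X9→φ0] = [T, T, F, T]
r3 m[X9→φ1] = [T, T, F, T]
r3 m[X9→φ5] = [T, T, T, T]
r3 m[X4→φ6] = [T, T, T, T]
r3 m[X10→φ2] = [T, T, T, T]
r3 m[X0→φ1] = [T, T, T, T]
r3 m[X0→φ3] = [T, T, T, T]
r3 m[X8→φ4] = [F, T, F, T]
r3 m[X8→φ7] = [T, T, T, T]
r4 m[φ0→X7] = [T, T, T, T]
r4 m[φ0→X9] = [T, T, T, T]
r4 m[φ1→X9] = [T, T, T, T]
r4 m[φ1→X0] = [T, T, T, T]
r4 m[φ2→X7] = [T, T, T, T]
r4 m[φ2→X13] = [T, T, T, T]
r4 m[φ2→X10] = [T, T, T, T]
r4 m[φ3→X6] = [T, T, T, T]
r4 m[φ3→X0] = [T, T, T, T]
r4 m[φ4→X6] = [T, T, F, T]
r4 m[φ4→X8] = [T, T, T, T]
r4 m[φ5→X1] = [T, T, T, T]
r4 m[φ5→X9] = [T, T, F, T]
r4 m[φ6→X7] = [T, T, T, T]
r4 m[φ6→X4] = [T, T, T, T]
r4 m[φ7→X8] = [F, T, F, T]
r4 m[X7→φ0] = [T, T, T, T]
r4 m[X7→φ2] = [T, T, T, T]
r4 m[X7→φ6] = [T, T, T, T]
r4 m[X13→φ2] = [T, T, T, T]
r4 m[X1→φ5] = [T, T, T, T]
r4 m[X6→φ3] = [T, T, F, T]
r4 m[X6→φ4] = [T, T, T, T]
r4 m[X9→φ0] = [T, T, F, T]
r4 m[X9→φ1] = [T, T, F, T]
r4 m[X9→φ5] = [T, T, T, T]
r4 m[X4→φ6] = [T, T, T, T]
r4 m[X10→φ2] = [T, T, T, T]
r4 m[X0→φ1] = [T, T, T, T]
r4 m[X0→φ3] = [T, T, T, T]
r4 m[X8→φ4] = [F, T, F, T]
r4 m[X8→φ7] = [T, T, T, T]
r5 m[φ0→X7] = [T, T, T, T]
r5 m[φ0→X9] = [T, T, T, T]
r5 m[φ1→X9] = [T, T, T, T]
r5 m[φ1→X0] = [T, T, T, T]
r5 m[φ2→X7] = [T, T, T, T]
r5 m[φ2→X13] = [T, T, T, T]
r5 m[φ2→X10] = [T, T, T, T]
r5 m[φ3→X6] = [T, T, T, T]
r5 m[φ3→X0] = [T, T, T, T]
r5 m[φ4→X6] = [T, T, F, T]
r5 m[φ4→X8] = [T, T, T, T]
r5 m[φ5→X1] = [T, T, T, T]
r5 m[φ5→X9] = [T, T, F, T]
r5 m[φ6→X7] = [T, T, T, T]
r5 m[φ6→X4] = [T, T, T, T]
r5 m[φ7→X8] = [F, T, F, T]
r5 m[X7→φ0] = [T, T, T, T]
r5 m[X7→φ2] = [T, T, T, T]
r5 m[X7→φ6] = [T, T, T, T]
r5 m[X13→φ2] = [T, T, T, T]
r5 m[X1→φ5] = [T, T, T, T]
r5 m[X6→φ3] = [T, T, F, T]
r5 m[X6→φ4] = [T, T, T, T]
r5 m[X9→φ0] = [T, T, F, T]
r5 m[X9→φ1] = [T, T, F, T]
r5 m[X9→φ5] = [T, T, T, T]
r5 m[X4→φ6] = [T, T, T, T]
r5 m[X10→φ2] = [T, T, T, T]
r5 m[X0→φ1] = [T, T, T, T]
r5 m[X0→φ3] = [T, T, T, T]
r5 m[X8→φ4] = [F, T, F, T]
r5 m[X8→φ7] = [T, T, T, T]
fixed point reached at round 5
b[X9] = ⊗ incoming = [T, T, F, T]

b[X9] = [T, T, F, T]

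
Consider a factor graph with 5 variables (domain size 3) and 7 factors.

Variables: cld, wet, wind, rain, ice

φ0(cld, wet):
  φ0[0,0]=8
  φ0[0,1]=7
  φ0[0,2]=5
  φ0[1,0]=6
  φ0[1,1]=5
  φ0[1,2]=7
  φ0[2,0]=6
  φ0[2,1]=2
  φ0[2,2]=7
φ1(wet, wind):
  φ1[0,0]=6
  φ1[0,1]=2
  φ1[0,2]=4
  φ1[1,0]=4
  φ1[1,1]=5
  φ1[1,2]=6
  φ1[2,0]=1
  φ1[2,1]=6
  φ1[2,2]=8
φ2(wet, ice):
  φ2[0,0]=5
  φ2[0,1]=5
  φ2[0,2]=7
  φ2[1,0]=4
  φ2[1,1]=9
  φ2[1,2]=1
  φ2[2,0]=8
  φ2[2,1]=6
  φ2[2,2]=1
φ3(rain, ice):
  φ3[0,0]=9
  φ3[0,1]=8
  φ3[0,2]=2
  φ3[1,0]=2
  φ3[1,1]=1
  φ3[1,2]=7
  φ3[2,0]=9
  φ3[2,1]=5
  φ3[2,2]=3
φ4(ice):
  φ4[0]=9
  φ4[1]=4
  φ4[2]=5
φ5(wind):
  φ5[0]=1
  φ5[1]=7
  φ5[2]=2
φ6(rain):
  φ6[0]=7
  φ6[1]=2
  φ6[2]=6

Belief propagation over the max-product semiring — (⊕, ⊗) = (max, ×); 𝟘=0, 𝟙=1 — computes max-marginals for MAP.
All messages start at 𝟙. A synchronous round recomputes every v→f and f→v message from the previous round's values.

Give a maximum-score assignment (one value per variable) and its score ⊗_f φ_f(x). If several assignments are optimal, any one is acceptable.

init: all messages = 𝟙 over 3 values
r1 m[φ0→cld] = [8, 7, 7]
r1 m[φ0→wet] = [8, 7, 7]
r1 m[φ1→wet] = [6, 6, 8]
r1 m[φ1→wind] = [6, 6, 8]
r1 m[φ2→wet] = [7, 9, 8]
r1 m[φ2→ice] = [8, 9, 7]
r1 m[φ3→rain] = [9, 7, 9]
r1 m[φ3→ice] = [9, 8, 7]
r1 m[φ4→ice] = [9, 4, 5]
r1 m[φ5→wind] = [1, 7, 2]
r1 m[φ6→rain] = [7, 2, 6]
r1 m[cld→φ0] = [1, 1, 1]
r1 m[wet→φ0] = [1, 1, 1]
r1 m[wet→φ1] = [1, 1, 1]
r1 m[wet→φ2] = [1, 1, 1]
r1 m[wind→φ1] = [1, 1, 1]
r1 m[wind→φ5] = [1, 1, 1]
r1 m[rain→φ3] = [1, 1, 1]
r1 m[rain→φ6] = [1, 1, 1]
r1 m[ice→φ2] = [1, 1, 1]
r1 m[ice→φ3] = [1, 1, 1]
r1 m[ice→φ4] = [1, 1, 1]
r2 m[φ0→cld] = [8, 7, 7]
r2 m[φ0→wet] = [8, 7, 7]
r2 m[φ1→wet] = [6, 6, 8]
r2 m[φ1→wind] = [6, 6, 8]
r2 m[φ2→wet] = [7, 9, 8]
r2 m[φ2→ice] = [8, 9, 7]
r2 m[φ3→rain] = [9, 7, 9]
r2 m[φ3→ice] = [9, 8, 7]
r2 m[φ4→ice] = [9, 4, 5]
r2 m[φ5→wind] = [1, 7, 2]
r2 m[φ6→rain] = [7, 2, 6]
r2 m[cld→φ0] = [1, 1, 1]
r2 m[wet→φ0] = [42, 54, 64]
r2 m[wet→φ1] = [56, 63, 56]
r2 m[wet→φ2] = [48, 42, 56]
r2 m[wind→φ1] = [1, 7, 2]
r2 m[wind→φ5] = [6, 6, 8]
r2 m[rain→φ3] = [7, 2, 6]
r2 m[rain→φ6] = [9, 7, 9]
r2 m[ice→φ2] = [81, 32, 35]
r2 m[ice→φ3] = [72, 36, 35]
r2 m[ice→φ4] = [72, 72, 49]
r3 m[φ0→cld] = [378, 448, 448]
r3 m[φ0→wet] = [8, 7, 7]
r3 m[φ1→wet] = [14, 35, 42]
r3 m[φ1→wind] = [336, 336, 448]
r3 m[φ2→wet] = [405, 324, 648]
r3 m[φ2→ice] = [448, 378, 336]
r3 m[φ3→rain] = [648, 245, 648]
r3 m[φ3→ice] = [63, 56, 18]
r3 m[φ4→ice] = [9, 4, 5]
r3 m[φ5→wind] = [1, 7, 2]
r3 m[φ6→rain] = [7, 2, 6]
r3 m[cld→φ0] = [1, 1, 1]
r3 m[wet→φ0] = [42, 54, 64]
r3 m[wet→φ1] = [56, 63, 56]
r3 m[wet→φ2] = [48, 42, 56]
r3 m[wind→φ1] = [1, 7, 2]
r3 m[wind→φ5] = [6, 6, 8]
r3 m[rain→φ3] = [7, 2, 6]
r3 m[rain→φ6] = [9, 7, 9]
r3 m[ice→φ2] = [81, 32, 35]
r3 m[ice→φ3] = [72, 36, 35]
r3 m[ice→φ4] = [72, 72, 49]
r4 m[φ0→cld] = [378, 448, 448]
r4 m[φ0→wet] = [8, 7, 7]
r4 m[φ1→wet] = [14, 35, 42]
r4 m[φ1→wind] = [336, 336, 448]
r4 m[φ2→wet] = [405, 324, 648]
r4 m[φ2→ice] = [448, 378, 336]
r4 m[φ3→rain] = [648, 245, 648]
r4 m[φ3→ice] = [63, 56, 18]
r4 m[φ4→ice] = [9, 4, 5]
r4 m[φ5→wind] = [1, 7, 2]
r4 m[φ6→rain] = [7, 2, 6]
r4 m[cld→φ0] = [1, 1, 1]
r4 m[wet→φ0] = [5670, 11340, 27216]
r4 m[wet→φ1] = [3240, 2268, 4536]
r4 m[wet→φ2] = [112, 245, 294]
r4 m[wind→φ1] = [1, 7, 2]
r4 m[wind→φ5] = [336, 336, 448]
r4 m[rain→φ3] = [7, 2, 6]
r4 m[rain→φ6] = [648, 245, 648]
r4 m[ice→φ2] = [567, 224, 90]
r4 m[ice→φ3] = [4032, 1512, 1680]
r4 m[ice→φ4] = [28224, 21168, 6048]
r5 m[φ0→cld] = [136080, 190512, 190512]
r5 m[φ0→wet] = [8, 7, 7]
r5 m[φ1→wet] = [14, 35, 42]
r5 m[φ1→wind] = [19440, 27216, 36288]
r5 m[φ2→wet] = [2835, 2268, 4536]
r5 m[φ2→ice] = [2352, 2205, 784]
r5 m[φ3→rain] = [36288, 11760, 36288]
r5 m[φ3→ice] = [63, 56, 18]
r5 m[φ4→ice] = [9, 4, 5]
r5 m[φ5→wind] = [1, 7, 2]
r5 m[φ6→rain] = [7, 2, 6]
r5 m[cld→φ0] = [1, 1, 1]
r5 m[wet→φ0] = [5670, 11340, 27216]
r5 m[wet→φ1] = [3240, 2268, 4536]
r5 m[wet→φ2] = [112, 245, 294]
r5 m[wind→φ1] = [1, 7, 2]
r5 m[wind→φ5] = [336, 336, 448]
r5 m[rain→φ3] = [7, 2, 6]
r5 m[rain→φ6] = [648, 245, 648]
r5 m[ice→φ2] = [567, 224, 90]
r5 m[ice→φ3] = [4032, 1512, 1680]
r5 m[ice→φ4] = [28224, 21168, 6048]
r6 m[φ0→cld] = [136080, 190512, 190512]
r6 m[φ0→wet] = [8, 7, 7]
r6 m[φ1→wet] = [14, 35, 42]
r6 m[φ1→wind] = [19440, 27216, 36288]
r6 m[φ2→wet] = [2835, 2268, 4536]
r6 m[φ2→ice] = [2352, 2205, 784]
r6 m[φ3→rain] = [36288, 11760, 36288]
r6 m[φ3→ice] = [63, 56, 18]
r6 m[φ4→ice] = [9, 4, 5]
r6 m[φ5→wind] = [1, 7, 2]
r6 m[φ6→rain] = [7, 2, 6]
r6 m[cld→φ0] = [1, 1, 1]
r6 m[wet→φ0] = [39690, 79380, 190512]
r6 m[wet→φ1] = [22680, 15876, 31752]
r6 m[wet→φ2] = [112, 245, 294]
r6 m[wind→φ1] = [1, 7, 2]
r6 m[wind→φ5] = [19440, 27216, 36288]
r6 m[rain→φ3] = [7, 2, 6]
r6 m[rain→φ6] = [36288, 11760, 36288]
r6 m[ice→φ2] = [567, 224, 90]
r6 m[ice→φ3] = [21168, 8820, 3920]
r6 m[ice→φ4] = [148176, 123480, 14112]
r7 m[φ0→cld] = [952560, 1333584, 1333584]
r7 m[φ0→wet] = [8, 7, 7]
r7 m[φ1→wet] = [14, 35, 42]
r7 m[φ1→wind] = [136080, 190512, 254016]
r7 m[φ2→wet] = [2835, 2268, 4536]
r7 m[φ2→ice] = [2352, 2205, 784]
r7 m[φ3→rain] = [190512, 42336, 190512]
r7 m[φ3→ice] = [63, 56, 18]
r7 m[φ4→ice] = [9, 4, 5]
r7 m[φ5→wind] = [1, 7, 2]
r7 m[φ6→rain] = [7, 2, 6]
r7 m[cld→φ0] = [1, 1, 1]
r7 m[wet→φ0] = [39690, 79380, 190512]
r7 m[wet→φ1] = [22680, 15876, 31752]
r7 m[wet→φ2] = [112, 245, 294]
r7 m[wind→φ1] = [1, 7, 2]
r7 m[wind→φ5] = [19440, 27216, 36288]
r7 m[rain→φ3] = [7, 2, 6]
r7 m[rain→φ6] = [36288, 11760, 36288]
r7 m[ice→φ2] = [567, 224, 90]
r7 m[ice→φ3] = [21168, 8820, 3920]
r7 m[ice→φ4] = [148176, 123480, 14112]
r8 m[φ0→cld] = [952560, 1333584, 1333584]
r8 m[φ0→wet] = [8, 7, 7]
r8 m[φ1→wet] = [14, 35, 42]
r8 m[φ1→wind] = [136080, 190512, 254016]
r8 m[φ2→wet] = [2835, 2268, 4536]
r8 m[φ2→ice] = [2352, 2205, 784]
r8 m[φ3→rain] = [190512, 42336, 190512]
r8 m[φ3→ice] = [63, 56, 18]
r8 m[φ4→ice] = [9, 4, 5]
r8 m[φ5→wind] = [1, 7, 2]
r8 m[φ6→rain] = [7, 2, 6]
r8 m[cld→φ0] = [1, 1, 1]
r8 m[wet→φ0] = [39690, 79380, 190512]
r8 m[wet→φ1] = [22680, 15876, 31752]
r8 m[wet→φ2] = [112, 245, 294]
r8 m[wind→φ1] = [1, 7, 2]
r8 m[wind→φ5] = [136080, 190512, 254016]
r8 m[rain→φ3] = [7, 2, 6]
r8 m[rain→φ6] = [190512, 42336, 190512]
r8 m[ice→φ2] = [567, 224, 90]
r8 m[ice→φ3] = [21168, 8820, 3920]
r8 m[ice→φ4] = [148176, 123480, 14112]
r9 m[φ0→cld] = [952560, 1333584, 1333584]
r9 m[φ0→wet] = [8, 7, 7]
r9 m[φ1→wet] = [14, 35, 42]
r9 m[φ1→wind] = [136080, 190512, 254016]
r9 m[φ2→wet] = [2835, 2268, 4536]
r9 m[φ2→ice] = [2352, 2205, 784]
r9 m[φ3→rain] = [190512, 42336, 190512]
r9 m[φ3→ice] = [63, 56, 18]
r9 m[φ4→ice] = [9, 4, 5]
r9 m[φ5→wind] = [1, 7, 2]
r9 m[φ6→rain] = [7, 2, 6]
r9 m[cld→φ0] = [1, 1, 1]
r9 m[wet→φ0] = [39690, 79380, 190512]
r9 m[wet→φ1] = [22680, 15876, 31752]
r9 m[wet→φ2] = [112, 245, 294]
r9 m[wind→φ1] = [1, 7, 2]
r9 m[wind→φ5] = [136080, 190512, 254016]
r9 m[rain→φ3] = [7, 2, 6]
r9 m[rain→φ6] = [190512, 42336, 190512]
r9 m[ice→φ2] = [567, 224, 90]
r9 m[ice→φ3] = [21168, 8820, 3920]
r9 m[ice→φ4] = [148176, 123480, 14112]
fixed point reached at round 9
traceback from cld: (cld=1, wet=2, wind=1, rain=0, ice=0), score=1333584

assignment: (cld=1, wet=2, wind=1, rain=0, ice=0); score = 1333584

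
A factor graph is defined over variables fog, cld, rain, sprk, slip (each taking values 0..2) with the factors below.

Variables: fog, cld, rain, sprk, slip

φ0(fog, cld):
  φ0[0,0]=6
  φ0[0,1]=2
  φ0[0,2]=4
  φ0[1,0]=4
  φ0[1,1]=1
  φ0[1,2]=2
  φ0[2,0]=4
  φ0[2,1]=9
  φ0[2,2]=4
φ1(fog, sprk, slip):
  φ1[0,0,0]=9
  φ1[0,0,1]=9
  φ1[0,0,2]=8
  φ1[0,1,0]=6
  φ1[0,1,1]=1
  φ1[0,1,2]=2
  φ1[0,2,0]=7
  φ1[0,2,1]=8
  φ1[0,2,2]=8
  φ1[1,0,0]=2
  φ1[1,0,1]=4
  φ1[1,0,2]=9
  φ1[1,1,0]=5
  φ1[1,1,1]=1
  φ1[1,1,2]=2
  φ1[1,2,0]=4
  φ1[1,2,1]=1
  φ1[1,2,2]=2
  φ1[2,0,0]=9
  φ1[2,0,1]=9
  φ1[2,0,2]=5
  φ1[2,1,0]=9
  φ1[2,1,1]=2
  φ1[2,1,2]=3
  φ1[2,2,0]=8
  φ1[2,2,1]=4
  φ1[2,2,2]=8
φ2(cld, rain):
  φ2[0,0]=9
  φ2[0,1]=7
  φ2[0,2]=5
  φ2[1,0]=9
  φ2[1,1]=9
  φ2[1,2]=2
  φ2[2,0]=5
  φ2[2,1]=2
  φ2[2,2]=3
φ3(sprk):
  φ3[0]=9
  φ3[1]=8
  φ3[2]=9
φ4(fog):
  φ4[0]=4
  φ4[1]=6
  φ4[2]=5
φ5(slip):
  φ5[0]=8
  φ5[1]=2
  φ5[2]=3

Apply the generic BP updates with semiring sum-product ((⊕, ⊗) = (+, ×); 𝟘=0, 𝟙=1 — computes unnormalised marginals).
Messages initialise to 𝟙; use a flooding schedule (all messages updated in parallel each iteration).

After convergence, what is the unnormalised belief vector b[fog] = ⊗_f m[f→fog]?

init: all messages = 𝟙 over 3 values
r1 m[φ0→fog] = [12, 7, 17]
r1 m[φ0→cld] = [14, 12, 10]
r1 m[φ1→fog] = [58, 30, 57]
r1 m[φ1→sprk] = [64, 31, 50]
r1 m[φ1→slip] = [59, 39, 47]
r1 m[φ2→cld] = [21, 20, 10]
r1 m[φ2→rain] = [23, 18, 10]
r1 m[φ3→sprk] = [9, 8, 9]
r1 m[φ4→fog] = [4, 6, 5]
r1 m[φ5→slip] = [8, 2, 3]
r1 m[fog→φ0] = [1, 1, 1]
r1 m[fog→φ1] = [1, 1, 1]
r1 m[fog→φ4] = [1, 1, 1]
r1 m[cld→φ0] = [1, 1, 1]
r1 m[cld→φ2] = [1, 1, 1]
r1 m[rain→φ2] = [1, 1, 1]
r1 m[sprk→φ1] = [1, 1, 1]
r1 m[sprk→φ3] = [1, 1, 1]
r1 m[slip→φ1] = [1, 1, 1]
r1 m[slip→φ5] = [1, 1, 1]
r2 m[φ0→fog] = [12, 7, 17]
r2 m[φ0→cld] = [14, 12, 10]
r2 m[φ1→fog] = [58, 30, 57]
r2 m[φ1→sprk] = [64, 31, 50]
r2 m[φ1→slip] = [59, 39, 47]
r2 m[φ2→cld] = [21, 20, 10]
r2 m[φ2→rain] = [23, 18, 10]
r2 m[φ3→sprk] = [9, 8, 9]
r2 m[φ4→fog] = [4, 6, 5]
r2 m[φ5→slip] = [8, 2, 3]
r2 m[fog→φ0] = [232, 180, 285]
r2 m[fog→φ1] = [48, 42, 85]
r2 m[fog→φ4] = [696, 210, 969]
r2 m[cld→φ0] = [21, 20, 10]
r2 m[cld→φ2] = [14, 12, 10]
r2 m[rain→φ2] = [1, 1, 1]
r2 m[sprk→φ1] = [9, 8, 9]
r2 m[sprk→φ3] = [64, 31, 50]
r2 m[slip→φ1] = [8, 2, 3]
r2 m[slip→φ5] = [59, 39, 47]
r3 m[φ0→fog] = [206, 124, 304]
r3 m[φ0→cld] = [3252, 3209, 2428]
r3 m[φ1→fog] = [2338, 1203, 2489]
r3 m[φ1→sprk] = [16539, 11929, 14448]
r3 m[φ1→slip] = [32289, 21259, 24495]
r3 m[φ2→cld] = [21, 20, 10]
r3 m[φ2→rain] = [284, 226, 124]
r3 m[φ3→sprk] = [9, 8, 9]
r3 m[φ4→fog] = [4, 6, 5]
r3 m[φ5→slip] = [8, 2, 3]
r3 m[fog→φ0] = [232, 180, 285]
r3 m[fog→φ1] = [48, 42, 85]
r3 m[fog→φ4] = [696, 210, 969]
r3 m[cld→φ0] = [21, 20, 10]
r3 m[cld→φ2] = [14, 12, 10]
r3 m[rain→φ2] = [1, 1, 1]
r3 m[sprk→φ1] = [9, 8, 9]
r3 m[sprk→φ3] = [64, 31, 50]
r3 m[slip→φ1] = [8, 2, 3]
r3 m[slip→φ5] = [59, 39, 47]
r4 m[φ0→fog] = [206, 124, 304]
r4 m[φ0→cld] = [3252, 3209, 2428]
r4 m[φ1→fog] = [2338, 1203, 2489]
r4 m[φ1→sprk] = [16539, 11929, 14448]
r4 m[φ1→slip] = [32289, 21259, 24495]
r4 m[φ2→cld] = [21, 20, 10]
r4 m[φ2→rain] = [284, 226, 124]
r4 m[φ3→sprk] = [9, 8, 9]
r4 m[φ4→fog] = [4, 6, 5]
r4 m[φ5→slip] = [8, 2, 3]
r4 m[fog→φ0] = [9352, 7218, 12445]
r4 m[fog→φ1] = [824, 744, 1520]
r4 m[fog→φ4] = [481628, 149172, 756656]
r4 m[cld→φ0] = [21, 20, 10]
r4 m[cld→φ2] = [3252, 3209, 2428]
r4 m[rain→φ2] = [1, 1, 1]
r4 m[sprk→φ1] = [9, 8, 9]
r4 m[sprk→φ3] = [16539, 11929, 14448]
r4 m[slip→φ1] = [8, 2, 3]
r4 m[slip→φ5] = [32289, 21259, 24495]
r5 m[φ0→fog] = [206, 124, 304]
r5 m[φ0→cld] = [134764, 137927, 101624]
r5 m[φ1→fog] = [2338, 1203, 2489]
r5 m[φ1→sprk] = [291480, 211056, 254784]
r5 m[φ1→slip] = [570144, 374256, 431720]
r5 m[φ2→cld] = [21, 20, 10]
r5 m[φ2→rain] = [70289, 56501, 29962]
r5 m[φ3→sprk] = [9, 8, 9]
r5 m[φ4→fog] = [4, 6, 5]
r5 m[φ5→slip] = [8, 2, 3]
r5 m[fog→φ0] = [9352, 7218, 12445]
r5 m[fog→φ1] = [824, 744, 1520]
r5 m[fog→φ4] = [481628, 149172, 756656]
r5 m[cld→φ0] = [21, 20, 10]
r5 m[cld→φ2] = [3252, 3209, 2428]
r5 m[rain→φ2] = [1, 1, 1]
r5 m[sprk→φ1] = [9, 8, 9]
r5 m[sprk→φ3] = [16539, 11929, 14448]
r5 m[slip→φ1] = [8, 2, 3]
r5 m[slip→φ5] = [32289, 21259, 24495]
r6 m[φ0→fog] = [206, 124, 304]
r6 m[φ0→cld] = [134764, 137927, 101624]
r6 m[φ1→fog] = [2338, 1203, 2489]
r6 m[φ1→sprk] = [291480, 211056, 254784]
r6 m[φ1→slip] = [570144, 374256, 431720]
r6 m[φ2→cld] = [21, 20, 10]
r6 m[φ2→rain] = [70289, 56501, 29962]
r6 m[φ3→sprk] = [9, 8, 9]
r6 m[φ4→fog] = [4, 6, 5]
r6 m[φ5→slip] = [8, 2, 3]
r6 m[fog→φ0] = [9352, 7218, 12445]
r6 m[fog→φ1] = [824, 744, 1520]
r6 m[fog→φ4] = [481628, 149172, 756656]
r6 m[cld→φ0] = [21, 20, 10]
r6 m[cld→φ2] = [134764, 137927, 101624]
r6 m[rain→φ2] = [1, 1, 1]
r6 m[sprk→φ1] = [9, 8, 9]
r6 m[sprk→φ3] = [291480, 211056, 254784]
r6 m[slip→φ1] = [8, 2, 3]
r6 m[slip→φ5] = [570144, 374256, 431720]
r7 m[φ0→fog] = [206, 124, 304]
r7 m[φ0→cld] = [134764, 137927, 101624]
r7 m[φ1→fog] = [2338, 1203, 2489]
r7 m[φ1→sprk] = [291480, 211056, 254784]
r7 m[φ1→slip] = [570144, 374256, 431720]
r7 m[φ2→cld] = [21, 20, 10]
r7 m[φ2→rain] = [2962339, 2387939, 1254546]
r7 m[φ3→sprk] = [9, 8, 9]
r7 m[φ4→fog] = [4, 6, 5]
r7 m[φ5→slip] = [8, 2, 3]
r7 m[fog→φ0] = [9352, 7218, 12445]
r7 m[fog→φ1] = [824, 744, 1520]
r7 m[fog→φ4] = [481628, 149172, 756656]
r7 m[cld→φ0] = [21, 20, 10]
r7 m[cld→φ2] = [134764, 137927, 101624]
r7 m[rain→φ2] = [1, 1, 1]
r7 m[sprk→φ1] = [9, 8, 9]
r7 m[sprk→φ3] = [291480, 211056, 254784]
r7 m[slip→φ1] = [8, 2, 3]
r7 m[slip→φ5] = [570144, 374256, 431720]
r8 m[φ0→fog] = [206, 124, 304]
r8 m[φ0→cld] = [134764, 137927, 101624]
r8 m[φ1→fog] = [2338, 1203, 2489]
r8 m[φ1→sprk] = [291480, 211056, 254784]
r8 m[φ1→slip] = [570144, 374256, 431720]
r8 m[φ2→cld] = [21, 20, 10]
r8 m[φ2→rain] = [2962339, 2387939, 1254546]
r8 m[φ3→sprk] = [9, 8, 9]
r8 m[φ4→fog] = [4, 6, 5]
r8 m[φ5→slip] = [8, 2, 3]
r8 m[fog→φ0] = [9352, 7218, 12445]
r8 m[fog→φ1] = [824, 744, 1520]
r8 m[fog→φ4] = [481628, 149172, 756656]
r8 m[cld→φ0] = [21, 20, 10]
r8 m[cld→φ2] = [134764, 137927, 101624]
r8 m[rain→φ2] = [1, 1, 1]
r8 m[sprk→φ1] = [9, 8, 9]
r8 m[sprk→φ3] = [291480, 211056, 254784]
r8 m[slip→φ1] = [8, 2, 3]
r8 m[slip→φ5] = [570144, 374256, 431720]
fixed point reached at round 8
b[fog] = ⊗ incoming = [1926512, 895032, 3783280]

b[fog] = [1926512, 895032, 3783280]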